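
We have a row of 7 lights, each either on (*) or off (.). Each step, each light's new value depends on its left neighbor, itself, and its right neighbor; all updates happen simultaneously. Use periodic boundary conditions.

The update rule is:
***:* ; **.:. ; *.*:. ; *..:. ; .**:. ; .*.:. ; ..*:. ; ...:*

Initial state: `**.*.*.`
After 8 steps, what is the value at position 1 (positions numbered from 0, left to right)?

*

.......
*******
*******  (fixed point — unchanged through step 8)
position 1 holds *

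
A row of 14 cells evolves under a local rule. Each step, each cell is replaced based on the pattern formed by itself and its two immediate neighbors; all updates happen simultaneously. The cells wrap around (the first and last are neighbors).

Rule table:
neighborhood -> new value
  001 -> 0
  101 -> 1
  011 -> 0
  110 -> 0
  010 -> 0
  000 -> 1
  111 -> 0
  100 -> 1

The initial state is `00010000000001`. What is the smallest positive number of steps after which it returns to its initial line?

28

11001111111100
00100000000010
10011111111001
01000000000100
00111111110011
10000000001000
01111111100110
00000000010001
11111111001100
00000000100010
11111110011001
00000001000100
11111100110011
00000010001000
11111001100111
00000100010000
11110011001111
00001000100000
11100110011111
00010001000000
11001100111111
00100010000000
10011001111111
01000100000000
00110011111111
10001000000000
01100111111110
00010000000001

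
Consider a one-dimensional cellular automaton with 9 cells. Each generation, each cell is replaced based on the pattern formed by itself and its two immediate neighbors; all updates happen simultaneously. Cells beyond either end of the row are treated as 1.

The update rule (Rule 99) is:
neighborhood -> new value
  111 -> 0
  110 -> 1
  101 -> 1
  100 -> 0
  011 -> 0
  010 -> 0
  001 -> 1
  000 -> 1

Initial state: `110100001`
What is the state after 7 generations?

011001010

generation 1: 011001110
generation 2: 101010011
generation 3: 110100100
generation 4: 011001001
generation 5: 101010010
generation 6: 110100101
generation 7: 011001010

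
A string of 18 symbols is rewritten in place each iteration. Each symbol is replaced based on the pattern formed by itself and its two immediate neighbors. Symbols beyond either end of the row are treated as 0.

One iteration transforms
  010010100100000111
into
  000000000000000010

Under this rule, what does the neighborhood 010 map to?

At position 1 the neighborhood is 010; the next row has 0 there.

0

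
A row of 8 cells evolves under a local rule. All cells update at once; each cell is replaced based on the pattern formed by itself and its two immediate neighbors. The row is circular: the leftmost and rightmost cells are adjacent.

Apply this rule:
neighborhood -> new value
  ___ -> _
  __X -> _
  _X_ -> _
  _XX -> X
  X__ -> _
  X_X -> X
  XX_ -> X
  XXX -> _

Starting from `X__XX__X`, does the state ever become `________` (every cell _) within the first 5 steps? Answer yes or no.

no

step 1: X__XX__X  (fixed point — unchanged through step 5)
step 5 is X__XX__X, still not uniform _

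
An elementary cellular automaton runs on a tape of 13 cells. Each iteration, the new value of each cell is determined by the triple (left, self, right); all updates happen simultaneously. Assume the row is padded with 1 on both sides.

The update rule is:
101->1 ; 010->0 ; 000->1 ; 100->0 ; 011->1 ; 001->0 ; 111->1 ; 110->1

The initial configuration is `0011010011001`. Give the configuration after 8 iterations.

0011100011001
0011101011001
0011110111001
0011111111001
0011111111001  (fixed point — unchanged through iteration 8)

0011111111001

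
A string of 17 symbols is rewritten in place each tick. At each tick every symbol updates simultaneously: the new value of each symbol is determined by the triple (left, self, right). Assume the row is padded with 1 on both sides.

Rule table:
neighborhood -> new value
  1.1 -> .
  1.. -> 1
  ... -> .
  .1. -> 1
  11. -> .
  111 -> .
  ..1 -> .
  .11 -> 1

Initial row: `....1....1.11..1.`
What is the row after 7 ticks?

.11.1.11.1.1.1.1.

tick 1: 1...11...1.1.1.1.
tick 2: .1..1.1..1.1.1.1.
tick 3: .11.1.11.1.1.1.1.
tick 4: .1..1.1..1.1.1.1.  (repeats tick 2; period 2)
tick 7: .11.1.11.1.1.1.1.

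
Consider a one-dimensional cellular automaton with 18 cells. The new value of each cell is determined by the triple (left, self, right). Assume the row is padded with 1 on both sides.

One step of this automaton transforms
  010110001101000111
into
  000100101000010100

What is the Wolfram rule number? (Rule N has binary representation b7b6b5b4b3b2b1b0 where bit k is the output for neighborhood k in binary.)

9

position 16: 111 → 0  (bit 7 = 0)
position 4: 110 → 0  (bit 6 = 0)
position 0: 101 → 0  (bit 5 = 0)
position 5: 100 → 0  (bit 4 = 0)
position 3: 011 → 1  (bit 3 = 1)
position 1: 010 → 0  (bit 2 = 0)
position 7: 001 → 0  (bit 1 = 0)
position 6: 000 → 1  (bit 0 = 1)
bits b7..b0 = 00001001 = 9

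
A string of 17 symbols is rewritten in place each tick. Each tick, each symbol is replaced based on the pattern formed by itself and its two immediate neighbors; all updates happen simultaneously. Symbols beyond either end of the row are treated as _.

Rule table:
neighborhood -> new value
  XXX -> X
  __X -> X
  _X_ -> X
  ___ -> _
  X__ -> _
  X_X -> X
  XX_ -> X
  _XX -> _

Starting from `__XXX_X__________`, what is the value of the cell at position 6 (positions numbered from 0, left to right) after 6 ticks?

X

tick 1: _X_XXXX__________
tick 2: XXX_XXX__________
tick 3: _XXX_XX__________
tick 4: X_XXX_X__________
tick 5: XX_XXXX__________
tick 6: _XX_XXX__________
position 6 holds X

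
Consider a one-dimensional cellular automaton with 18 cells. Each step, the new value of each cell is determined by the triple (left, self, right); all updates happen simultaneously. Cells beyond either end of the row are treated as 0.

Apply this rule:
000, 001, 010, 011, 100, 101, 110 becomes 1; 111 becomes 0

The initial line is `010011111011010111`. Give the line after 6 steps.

step 1: 111110001111111101
step 2: 100011111000000111
step 3: 111110001111111101  (repeats step 1; period 2)
step 6: 100011111000000111

100011111000000111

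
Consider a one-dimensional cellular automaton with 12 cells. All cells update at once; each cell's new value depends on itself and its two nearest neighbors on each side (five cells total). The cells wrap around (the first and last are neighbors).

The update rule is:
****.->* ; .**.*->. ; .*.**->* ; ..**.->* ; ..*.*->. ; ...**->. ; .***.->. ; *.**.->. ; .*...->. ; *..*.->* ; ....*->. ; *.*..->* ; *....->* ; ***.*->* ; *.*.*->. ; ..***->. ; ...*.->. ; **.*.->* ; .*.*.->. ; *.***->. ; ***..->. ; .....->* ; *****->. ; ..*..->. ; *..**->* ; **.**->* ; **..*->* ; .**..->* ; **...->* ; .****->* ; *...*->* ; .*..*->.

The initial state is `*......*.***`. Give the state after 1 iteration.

.****...*.**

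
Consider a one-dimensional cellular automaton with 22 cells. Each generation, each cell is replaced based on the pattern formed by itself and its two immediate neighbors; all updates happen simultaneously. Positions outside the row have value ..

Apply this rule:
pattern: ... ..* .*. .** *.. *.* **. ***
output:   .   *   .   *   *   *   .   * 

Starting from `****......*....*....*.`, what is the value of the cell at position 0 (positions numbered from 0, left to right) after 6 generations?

***.*....*.*..*.*..*.*
**.*.*..*.*.**.*.**.*.
*.*.*.**.*.**.*.**.*.*
.*.*.**.*.**.*.**.*.*.
*.*.**.*.**.*.**.*.*.*
.*.**.*.**.*.**.*.*.*.
position 0 holds .

.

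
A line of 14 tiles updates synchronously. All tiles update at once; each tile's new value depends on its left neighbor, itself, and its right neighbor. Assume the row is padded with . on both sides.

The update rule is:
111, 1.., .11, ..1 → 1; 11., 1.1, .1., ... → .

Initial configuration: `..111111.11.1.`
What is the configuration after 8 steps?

.11.1...1.1...

.111111..1...1
111111.11.1.1.
11111..1.....1
1111.11.1...1.
111..1...1.1.1
11.11.1.1.....
1..1.....1....
.11.1...1.1...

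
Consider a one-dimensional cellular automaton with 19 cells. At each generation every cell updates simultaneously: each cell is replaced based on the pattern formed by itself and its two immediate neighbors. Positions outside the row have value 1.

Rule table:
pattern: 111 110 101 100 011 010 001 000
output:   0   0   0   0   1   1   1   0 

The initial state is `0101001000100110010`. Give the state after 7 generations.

0101010101011001101

generation 1: 0101011001101100110
generation 2: 0101010011001001100
generation 3: 0101010110011011001
generation 4: 0101010100110010011
generation 5: 0101010101100110110
generation 6: 0101010101001100100
generation 7: 0101010101011001101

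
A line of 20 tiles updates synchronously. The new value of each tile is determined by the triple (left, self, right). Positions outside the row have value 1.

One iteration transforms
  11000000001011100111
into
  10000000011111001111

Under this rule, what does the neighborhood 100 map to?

0

At position 2 the neighborhood is 100; the next row has 0 there.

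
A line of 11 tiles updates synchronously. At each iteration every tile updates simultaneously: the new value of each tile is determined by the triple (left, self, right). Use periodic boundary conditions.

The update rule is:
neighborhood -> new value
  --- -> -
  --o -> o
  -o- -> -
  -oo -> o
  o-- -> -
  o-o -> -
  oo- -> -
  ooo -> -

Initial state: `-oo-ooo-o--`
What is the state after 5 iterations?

iteration 1: oo--o------
iteration 2: o--o------o
iteration 3: --o------oo
iteration 4: -o------oo-
iteration 5: o------oo--

o------oo--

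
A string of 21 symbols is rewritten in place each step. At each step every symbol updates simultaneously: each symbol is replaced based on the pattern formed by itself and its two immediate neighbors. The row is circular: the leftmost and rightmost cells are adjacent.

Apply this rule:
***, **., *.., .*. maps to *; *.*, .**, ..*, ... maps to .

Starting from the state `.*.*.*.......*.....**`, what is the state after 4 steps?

.*.*.**......**.....*
.*.*..**......**....*
.*.**..**......**...*
.*..**..**......**..*

.*..**..**......**..*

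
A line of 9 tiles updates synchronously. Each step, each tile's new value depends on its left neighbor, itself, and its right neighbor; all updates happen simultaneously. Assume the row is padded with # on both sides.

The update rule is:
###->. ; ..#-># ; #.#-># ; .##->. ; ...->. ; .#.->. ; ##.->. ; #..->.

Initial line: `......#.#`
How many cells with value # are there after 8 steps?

5

step 1: .....#.#.
step 2: ....#.#.#
step 3: ...#.#.#.
step 4: ..#.#.#.#
step 5: .#.#.#.#.
step 6: #.#.#.#.#
step 7: .#.#.#.#.  (repeats step 5; period 2)
step 8: #.#.#.#.#
count of #: 5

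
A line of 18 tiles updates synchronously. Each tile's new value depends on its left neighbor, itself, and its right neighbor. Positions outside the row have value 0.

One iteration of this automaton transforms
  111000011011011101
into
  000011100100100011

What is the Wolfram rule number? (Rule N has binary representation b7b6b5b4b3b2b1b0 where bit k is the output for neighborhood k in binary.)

position 1: 111 → 0  (bit 7 = 0)
position 2: 110 → 0  (bit 6 = 0)
position 9: 101 → 1  (bit 5 = 1)
position 3: 100 → 0  (bit 4 = 0)
position 0: 011 → 0  (bit 3 = 0)
position 17: 010 → 1  (bit 2 = 1)
position 6: 001 → 1  (bit 1 = 1)
position 4: 000 → 1  (bit 0 = 1)
bits b7..b0 = 00100111 = 39

39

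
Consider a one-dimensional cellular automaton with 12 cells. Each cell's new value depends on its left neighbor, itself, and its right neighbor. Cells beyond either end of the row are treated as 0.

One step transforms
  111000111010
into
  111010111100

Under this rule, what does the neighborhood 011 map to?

1

At position 0 the neighborhood is 011; the next row has 1 there.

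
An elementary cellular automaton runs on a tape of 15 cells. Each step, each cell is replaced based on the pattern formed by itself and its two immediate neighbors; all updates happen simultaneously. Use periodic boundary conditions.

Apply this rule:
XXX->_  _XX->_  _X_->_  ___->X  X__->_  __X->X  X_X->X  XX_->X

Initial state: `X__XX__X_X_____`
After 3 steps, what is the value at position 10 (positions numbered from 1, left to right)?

__X_X_X_X__XXXX
_X_X_X_X__X___X
X_X_X_X__X__XX_
position 10 holds X

X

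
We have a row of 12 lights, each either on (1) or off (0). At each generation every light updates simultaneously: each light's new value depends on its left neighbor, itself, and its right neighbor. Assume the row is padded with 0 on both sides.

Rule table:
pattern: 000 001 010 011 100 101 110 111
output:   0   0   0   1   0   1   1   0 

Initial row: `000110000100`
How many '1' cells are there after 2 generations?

2

generation 1: 000110000000
generation 2: 000110000000
count of 1: 2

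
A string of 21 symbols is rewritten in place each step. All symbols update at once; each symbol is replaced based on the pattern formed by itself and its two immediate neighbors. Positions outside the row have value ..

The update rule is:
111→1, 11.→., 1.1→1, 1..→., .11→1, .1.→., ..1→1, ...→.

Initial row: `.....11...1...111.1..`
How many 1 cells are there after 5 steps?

7

....11...1...111.1...
...11...1...111.1....
..11...1...111.1.....
.11...1...111.1......
11...1...111.1.......
count of 1: 7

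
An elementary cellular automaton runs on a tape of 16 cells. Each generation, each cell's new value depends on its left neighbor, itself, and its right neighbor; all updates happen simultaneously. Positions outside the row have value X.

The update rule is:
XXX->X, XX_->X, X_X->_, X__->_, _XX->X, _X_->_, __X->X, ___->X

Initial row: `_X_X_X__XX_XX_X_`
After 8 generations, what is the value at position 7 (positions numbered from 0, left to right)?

X

generation 1: _______XXX_XX___
generation 2: _XXXXXXXXX_XX_XX
generation 3: _XXXXXXXXX_XX_XX  (fixed point — unchanged through generation 8)
position 7 holds X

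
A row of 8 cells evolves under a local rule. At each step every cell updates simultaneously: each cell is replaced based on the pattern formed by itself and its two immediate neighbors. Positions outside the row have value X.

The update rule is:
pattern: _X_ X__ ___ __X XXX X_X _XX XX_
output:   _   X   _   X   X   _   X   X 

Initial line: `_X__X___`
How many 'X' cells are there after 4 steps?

7

__XX_X_X
XXXX___X
XXXXX_XX
XXXXX_XX
count of X: 7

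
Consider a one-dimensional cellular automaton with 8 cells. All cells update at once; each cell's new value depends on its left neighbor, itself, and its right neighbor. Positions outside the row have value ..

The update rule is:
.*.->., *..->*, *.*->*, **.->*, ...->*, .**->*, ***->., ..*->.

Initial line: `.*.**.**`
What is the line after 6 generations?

.**..**.

..******
*.*....*
.*.***..
..**.***
*.****.*
.**..**.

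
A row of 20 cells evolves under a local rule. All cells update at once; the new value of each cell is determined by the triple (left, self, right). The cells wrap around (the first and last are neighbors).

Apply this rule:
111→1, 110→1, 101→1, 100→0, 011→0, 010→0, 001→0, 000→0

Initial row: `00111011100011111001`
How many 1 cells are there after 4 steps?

00011101100001111000
00001110100000111000
00000111000000011000
00000011000000001000
count of 1: 3

3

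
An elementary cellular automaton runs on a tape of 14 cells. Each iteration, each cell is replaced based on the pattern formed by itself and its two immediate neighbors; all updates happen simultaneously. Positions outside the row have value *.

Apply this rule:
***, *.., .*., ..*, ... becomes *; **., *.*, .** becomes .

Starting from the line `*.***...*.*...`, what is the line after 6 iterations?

...**.***.**..

iteration 1: ...*.****.****
iteration 2: ****..**...***
iteration 3: ***.**..***.**
iteration 4: **....**.*...*
iteration 5: *.****...****.
iteration 6: ...**.***.**..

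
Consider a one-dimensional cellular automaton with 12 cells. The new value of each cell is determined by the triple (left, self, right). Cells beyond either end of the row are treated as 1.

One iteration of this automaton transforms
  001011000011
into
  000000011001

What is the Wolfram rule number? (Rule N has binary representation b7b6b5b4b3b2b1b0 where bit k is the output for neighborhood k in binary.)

position 11: 111 → 1  (bit 7 = 1)
position 5: 110 → 0  (bit 6 = 0)
position 3: 101 → 0  (bit 5 = 0)
position 0: 100 → 0  (bit 4 = 0)
position 4: 011 → 0  (bit 3 = 0)
position 2: 010 → 0  (bit 2 = 0)
position 1: 001 → 0  (bit 1 = 0)
position 7: 000 → 1  (bit 0 = 1)
bits b7..b0 = 10000001 = 129

129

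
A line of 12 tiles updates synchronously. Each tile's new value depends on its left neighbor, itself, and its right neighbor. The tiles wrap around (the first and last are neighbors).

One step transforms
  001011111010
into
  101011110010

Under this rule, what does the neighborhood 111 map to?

1

At position 5 the neighborhood is 111; the next row has 1 there.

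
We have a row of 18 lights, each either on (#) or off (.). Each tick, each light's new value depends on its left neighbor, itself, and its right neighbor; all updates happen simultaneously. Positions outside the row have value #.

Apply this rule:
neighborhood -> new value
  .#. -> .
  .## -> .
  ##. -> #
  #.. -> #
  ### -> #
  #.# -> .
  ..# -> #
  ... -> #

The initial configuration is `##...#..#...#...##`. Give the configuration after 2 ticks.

#####..#..##..##..

#####.##.###.###.#
#####..#..##..##..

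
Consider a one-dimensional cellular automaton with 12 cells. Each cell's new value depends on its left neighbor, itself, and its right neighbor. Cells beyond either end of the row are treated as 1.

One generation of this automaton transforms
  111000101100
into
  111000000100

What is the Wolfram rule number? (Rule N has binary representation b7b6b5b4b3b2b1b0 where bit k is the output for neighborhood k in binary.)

position 0: 111 → 1  (bit 7 = 1)
position 2: 110 → 1  (bit 6 = 1)
position 7: 101 → 0  (bit 5 = 0)
position 3: 100 → 0  (bit 4 = 0)
position 8: 011 → 0  (bit 3 = 0)
position 6: 010 → 0  (bit 2 = 0)
position 5: 001 → 0  (bit 1 = 0)
position 4: 000 → 0  (bit 0 = 0)
bits b7..b0 = 11000000 = 192

192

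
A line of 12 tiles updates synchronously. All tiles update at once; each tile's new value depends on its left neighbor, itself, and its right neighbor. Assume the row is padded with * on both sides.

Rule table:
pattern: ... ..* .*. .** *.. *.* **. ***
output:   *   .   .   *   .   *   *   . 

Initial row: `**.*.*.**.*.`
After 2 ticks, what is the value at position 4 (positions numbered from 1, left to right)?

tick 1: .**.*.****.*
tick 2: ****.**..***
position 4 holds *

*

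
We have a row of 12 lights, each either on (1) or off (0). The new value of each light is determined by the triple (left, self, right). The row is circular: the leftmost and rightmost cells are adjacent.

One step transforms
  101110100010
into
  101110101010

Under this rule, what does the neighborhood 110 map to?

1

At position 4 the neighborhood is 110; the next row has 1 there.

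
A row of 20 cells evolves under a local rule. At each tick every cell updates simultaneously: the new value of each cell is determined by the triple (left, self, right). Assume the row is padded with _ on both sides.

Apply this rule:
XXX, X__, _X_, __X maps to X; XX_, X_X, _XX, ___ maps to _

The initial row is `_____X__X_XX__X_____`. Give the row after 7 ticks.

____XXXXX___XXXX____
___X_XXX_X_X_XX_X___
__XX__X__X_X____XX__
_X__XXXXXX_XX__X__X_
XXXX_XXXX____XXXXXXX
_XX___XX_X__X_XXXXX_
X__X_X___XXXX__XXX_X

X__X_X___XXXX__XXX_X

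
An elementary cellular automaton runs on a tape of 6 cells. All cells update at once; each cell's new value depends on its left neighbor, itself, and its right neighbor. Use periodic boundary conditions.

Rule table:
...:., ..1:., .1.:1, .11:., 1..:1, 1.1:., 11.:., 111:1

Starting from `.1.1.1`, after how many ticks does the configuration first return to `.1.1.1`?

1

tick 1: .1.1.1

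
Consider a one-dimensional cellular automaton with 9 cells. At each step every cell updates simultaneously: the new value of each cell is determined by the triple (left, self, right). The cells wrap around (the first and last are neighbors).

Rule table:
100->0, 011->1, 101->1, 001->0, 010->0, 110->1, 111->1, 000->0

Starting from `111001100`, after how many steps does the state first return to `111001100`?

111001100

1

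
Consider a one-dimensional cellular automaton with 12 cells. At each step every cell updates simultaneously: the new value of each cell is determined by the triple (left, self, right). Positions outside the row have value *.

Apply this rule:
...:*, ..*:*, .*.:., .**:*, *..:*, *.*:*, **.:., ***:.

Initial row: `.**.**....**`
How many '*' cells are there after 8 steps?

step 1: **.**.*****.
step 2: ..**.**....*
step 3: ***.**.*****
step 4: ...**.**....
step 5: ****.**.****
step 6: ....**.**...
step 7: *****.**.***
step 8: .....**.**..
count of *: 4

4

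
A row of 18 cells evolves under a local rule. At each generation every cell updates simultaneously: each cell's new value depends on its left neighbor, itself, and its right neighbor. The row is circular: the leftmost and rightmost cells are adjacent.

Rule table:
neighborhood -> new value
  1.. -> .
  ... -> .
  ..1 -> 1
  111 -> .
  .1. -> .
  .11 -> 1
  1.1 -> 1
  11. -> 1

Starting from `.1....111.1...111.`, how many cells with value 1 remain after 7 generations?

10

1....11.11...11.1.
....111111..1111.1
...11....1.11..11.
..111...1.111.111.
.11.1..1.11.111.1.
1111..1.11111.11..
1..1.1.11...1111.1
count of 1: 10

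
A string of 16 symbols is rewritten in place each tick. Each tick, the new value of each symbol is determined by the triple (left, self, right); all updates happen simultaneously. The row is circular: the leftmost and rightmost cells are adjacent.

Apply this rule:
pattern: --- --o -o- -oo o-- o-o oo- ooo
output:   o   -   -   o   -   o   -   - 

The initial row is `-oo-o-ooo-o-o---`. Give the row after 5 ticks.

-o-o-oo--o-o--oo
o-o-oo----o---o-
-o-oo--oo---o--o
o-oo---o--o-----
-oo--o------ooo-

-oo--o------ooo-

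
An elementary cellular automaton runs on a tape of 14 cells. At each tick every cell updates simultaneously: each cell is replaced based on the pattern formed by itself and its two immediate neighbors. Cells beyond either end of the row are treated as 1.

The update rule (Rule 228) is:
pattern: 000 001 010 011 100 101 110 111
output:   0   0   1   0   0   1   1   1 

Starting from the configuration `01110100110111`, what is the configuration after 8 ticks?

11111100000000

10111100011011
11011100001101
11101100000110
11110100000011
11111100000001
11111100000000
11111100000000  (fixed point — unchanged through tick 8)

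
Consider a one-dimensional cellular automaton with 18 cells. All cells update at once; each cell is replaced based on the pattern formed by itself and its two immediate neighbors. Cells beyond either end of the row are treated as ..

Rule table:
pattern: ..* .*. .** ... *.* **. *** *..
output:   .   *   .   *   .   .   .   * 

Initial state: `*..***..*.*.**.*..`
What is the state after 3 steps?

*.....*.*.....****

**....*.*.*....***
..***.*.*.****....
*.....*.*.....****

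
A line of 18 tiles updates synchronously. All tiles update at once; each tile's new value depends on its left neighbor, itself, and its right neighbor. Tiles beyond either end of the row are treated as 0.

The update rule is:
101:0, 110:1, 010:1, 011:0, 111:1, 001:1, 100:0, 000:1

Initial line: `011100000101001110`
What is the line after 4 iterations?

101101111101010110
100100111101010010
101101011101010110
100101001101010010

100101001101010010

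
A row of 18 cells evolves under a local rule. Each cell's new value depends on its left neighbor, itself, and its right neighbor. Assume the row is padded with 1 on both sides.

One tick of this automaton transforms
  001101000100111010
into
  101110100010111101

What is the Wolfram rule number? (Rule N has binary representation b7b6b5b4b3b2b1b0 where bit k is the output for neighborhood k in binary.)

248

position 13: 111 → 1  (bit 7 = 1)
position 3: 110 → 1  (bit 6 = 1)
position 4: 101 → 1  (bit 5 = 1)
position 0: 100 → 1  (bit 4 = 1)
position 2: 011 → 1  (bit 3 = 1)
position 5: 010 → 0  (bit 2 = 0)
position 1: 001 → 0  (bit 1 = 0)
position 7: 000 → 0  (bit 0 = 0)
bits b7..b0 = 11111000 = 248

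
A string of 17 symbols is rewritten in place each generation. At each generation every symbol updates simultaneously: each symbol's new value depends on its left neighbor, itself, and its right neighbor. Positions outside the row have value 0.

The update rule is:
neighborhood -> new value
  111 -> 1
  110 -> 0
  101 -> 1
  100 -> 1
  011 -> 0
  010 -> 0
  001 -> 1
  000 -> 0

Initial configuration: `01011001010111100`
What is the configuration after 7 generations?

10100110101011010
01011001010100101
10100110101011010  (repeats generation 1; period 2)
generation 7: 10100110101011010

10100110101011010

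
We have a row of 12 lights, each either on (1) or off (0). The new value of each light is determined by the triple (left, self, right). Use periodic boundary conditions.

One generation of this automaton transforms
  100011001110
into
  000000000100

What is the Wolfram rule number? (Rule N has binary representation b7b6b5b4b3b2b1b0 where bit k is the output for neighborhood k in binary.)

position 9: 111 → 1  (bit 7 = 1)
position 5: 110 → 0  (bit 6 = 0)
position 11: 101 → 0  (bit 5 = 0)
position 1: 100 → 0  (bit 4 = 0)
position 4: 011 → 0  (bit 3 = 0)
position 0: 010 → 0  (bit 2 = 0)
position 3: 001 → 0  (bit 1 = 0)
position 2: 000 → 0  (bit 0 = 0)
bits b7..b0 = 10000000 = 128

128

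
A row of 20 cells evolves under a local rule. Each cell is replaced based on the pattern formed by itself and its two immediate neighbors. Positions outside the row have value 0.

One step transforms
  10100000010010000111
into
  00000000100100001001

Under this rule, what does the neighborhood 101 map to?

0

At position 1 the neighborhood is 101; the next row has 0 there.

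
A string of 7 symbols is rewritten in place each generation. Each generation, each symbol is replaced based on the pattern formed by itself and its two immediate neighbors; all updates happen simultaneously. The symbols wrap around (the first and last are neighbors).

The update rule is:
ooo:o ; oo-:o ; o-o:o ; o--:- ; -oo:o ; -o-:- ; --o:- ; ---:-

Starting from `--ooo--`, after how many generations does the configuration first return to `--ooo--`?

generation 1: --ooo--

1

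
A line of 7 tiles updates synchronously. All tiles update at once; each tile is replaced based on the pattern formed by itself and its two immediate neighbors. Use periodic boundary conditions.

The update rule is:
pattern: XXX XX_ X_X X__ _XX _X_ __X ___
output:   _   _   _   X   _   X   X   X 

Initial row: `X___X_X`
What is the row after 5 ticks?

_XXXX__
X____XX
_XXXX__  (repeats tick 1; period 2)
tick 5: _XXXX__

_XXXX__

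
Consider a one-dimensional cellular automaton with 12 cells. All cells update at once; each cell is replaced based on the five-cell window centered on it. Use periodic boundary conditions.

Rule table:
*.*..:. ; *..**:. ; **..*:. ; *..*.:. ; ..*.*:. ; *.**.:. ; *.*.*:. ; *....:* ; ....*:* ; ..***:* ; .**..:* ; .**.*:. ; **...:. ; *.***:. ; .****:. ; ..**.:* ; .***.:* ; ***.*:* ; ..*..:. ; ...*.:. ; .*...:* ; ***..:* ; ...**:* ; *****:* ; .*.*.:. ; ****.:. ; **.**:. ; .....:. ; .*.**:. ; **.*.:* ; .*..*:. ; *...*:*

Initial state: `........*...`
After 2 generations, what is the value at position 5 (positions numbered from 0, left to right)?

generation 1: ......*..**.
generation 2: *...*....**.
position 5 holds .

.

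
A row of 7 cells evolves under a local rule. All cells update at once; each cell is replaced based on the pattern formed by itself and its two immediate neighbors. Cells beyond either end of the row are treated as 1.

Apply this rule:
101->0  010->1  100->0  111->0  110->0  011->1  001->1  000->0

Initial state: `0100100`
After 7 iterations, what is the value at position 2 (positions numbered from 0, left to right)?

0101101
0101001
0101011
0101010
0101010  (fixed point — unchanged through iteration 7)
position 2 holds 0

0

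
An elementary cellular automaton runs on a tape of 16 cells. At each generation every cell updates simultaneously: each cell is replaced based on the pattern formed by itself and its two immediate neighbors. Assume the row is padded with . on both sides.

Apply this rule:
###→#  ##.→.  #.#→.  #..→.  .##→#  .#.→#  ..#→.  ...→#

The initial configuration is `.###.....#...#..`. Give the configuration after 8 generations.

.#.#.#.#.#.#.#.#

.##..###.#.#.#.#
.#...##..#.#.#.#
.#.#.#...#.#.#.#
.#.#.#.#.#.#.#.#
.#.#.#.#.#.#.#.#  (fixed point — unchanged through generation 8)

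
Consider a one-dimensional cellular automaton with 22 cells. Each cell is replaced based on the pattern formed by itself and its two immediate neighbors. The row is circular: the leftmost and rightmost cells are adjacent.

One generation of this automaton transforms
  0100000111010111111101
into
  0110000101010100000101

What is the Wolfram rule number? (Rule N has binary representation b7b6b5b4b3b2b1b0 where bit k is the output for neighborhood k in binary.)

position 8: 111 → 0  (bit 7 = 0)
position 9: 110 → 1  (bit 6 = 1)
position 0: 101 → 0  (bit 5 = 0)
position 2: 100 → 1  (bit 4 = 1)
position 7: 011 → 1  (bit 3 = 1)
position 1: 010 → 1  (bit 2 = 1)
position 6: 001 → 0  (bit 1 = 0)
position 3: 000 → 0  (bit 0 = 0)
bits b7..b0 = 01011100 = 92

92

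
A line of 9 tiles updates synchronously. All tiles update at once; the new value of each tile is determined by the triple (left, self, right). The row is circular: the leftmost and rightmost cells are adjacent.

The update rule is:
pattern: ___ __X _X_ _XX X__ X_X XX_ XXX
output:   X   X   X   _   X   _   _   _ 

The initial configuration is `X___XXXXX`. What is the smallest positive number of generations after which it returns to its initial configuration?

_XXX_____
X___XXXXX

2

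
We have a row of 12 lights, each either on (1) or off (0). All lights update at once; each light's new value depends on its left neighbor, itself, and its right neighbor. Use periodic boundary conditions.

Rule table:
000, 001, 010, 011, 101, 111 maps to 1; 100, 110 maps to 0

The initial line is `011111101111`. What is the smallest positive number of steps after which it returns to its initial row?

111111011110
111110111101
111101111011
111011110111
110111101111
101111011111
011110111111
111101111110
111011111101
110111111011
101111110111
011111101111

12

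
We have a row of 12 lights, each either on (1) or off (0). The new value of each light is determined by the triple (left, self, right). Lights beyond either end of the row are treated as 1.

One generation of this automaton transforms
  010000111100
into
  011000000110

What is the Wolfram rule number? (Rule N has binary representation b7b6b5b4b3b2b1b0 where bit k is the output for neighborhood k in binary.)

position 7: 111 → 0  (bit 7 = 0)
position 9: 110 → 1  (bit 6 = 1)
position 0: 101 → 0  (bit 5 = 0)
position 2: 100 → 1  (bit 4 = 1)
position 6: 011 → 0  (bit 3 = 0)
position 1: 010 → 1  (bit 2 = 1)
position 5: 001 → 0  (bit 1 = 0)
position 3: 000 → 0  (bit 0 = 0)
bits b7..b0 = 01010100 = 84

84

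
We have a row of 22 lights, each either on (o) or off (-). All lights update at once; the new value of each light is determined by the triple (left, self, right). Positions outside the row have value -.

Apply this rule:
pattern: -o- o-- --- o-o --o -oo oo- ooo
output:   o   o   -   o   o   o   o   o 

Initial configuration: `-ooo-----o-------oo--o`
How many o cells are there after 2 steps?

18

ooooo---ooo-----oooooo
oooooo-ooooo---ooooooo
count of o: 18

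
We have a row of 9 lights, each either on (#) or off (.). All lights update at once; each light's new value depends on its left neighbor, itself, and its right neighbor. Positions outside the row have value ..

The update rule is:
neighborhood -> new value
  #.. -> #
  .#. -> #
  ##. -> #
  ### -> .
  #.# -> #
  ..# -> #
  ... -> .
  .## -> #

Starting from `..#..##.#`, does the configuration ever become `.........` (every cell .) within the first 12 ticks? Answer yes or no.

no

.########
##......#
###....##
#.##..###
#######.#
#.....###
##...##.#
###.#####
#.###...#
###.##.##
#.#######
###.....#
tick 12 is ###.....#, still not uniform .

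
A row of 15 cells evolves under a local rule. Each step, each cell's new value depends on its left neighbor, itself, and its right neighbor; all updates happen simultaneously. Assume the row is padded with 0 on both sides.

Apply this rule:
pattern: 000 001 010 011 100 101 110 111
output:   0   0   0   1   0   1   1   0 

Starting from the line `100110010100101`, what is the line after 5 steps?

000110001000010
000110000000000
000110000000000  (fixed point — unchanged through step 5)

000110000000000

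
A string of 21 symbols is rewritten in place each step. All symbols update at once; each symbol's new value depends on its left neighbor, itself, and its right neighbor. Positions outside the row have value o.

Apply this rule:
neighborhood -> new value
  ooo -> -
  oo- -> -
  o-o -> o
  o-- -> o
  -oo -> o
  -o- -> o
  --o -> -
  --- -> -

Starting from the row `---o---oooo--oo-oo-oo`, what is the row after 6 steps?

o--oo--o---o-o-oo-oo-
-o-o-o-oo--ooooo-oo-o
oooooooo-o-o----oo-oo
--------ooooo---o-oo-
o-------o----o--ooo-o
-o------oo---oo-o--oo

-o------oo---oo-o--oo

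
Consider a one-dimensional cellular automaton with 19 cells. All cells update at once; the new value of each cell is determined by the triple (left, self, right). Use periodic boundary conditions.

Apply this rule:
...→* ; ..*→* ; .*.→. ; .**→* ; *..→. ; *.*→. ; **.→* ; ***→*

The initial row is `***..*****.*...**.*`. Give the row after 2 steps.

***.******.******.*

***.******...****.*
***.******.******.*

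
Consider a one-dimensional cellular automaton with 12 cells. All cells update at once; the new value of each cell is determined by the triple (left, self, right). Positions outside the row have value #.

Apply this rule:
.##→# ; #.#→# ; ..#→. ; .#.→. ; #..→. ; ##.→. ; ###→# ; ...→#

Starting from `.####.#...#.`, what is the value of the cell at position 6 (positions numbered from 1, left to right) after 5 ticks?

.

####.#..#..#
###.#......#
##.#..####.#
#.#...###.##
.#..#.##.###
position 6 holds .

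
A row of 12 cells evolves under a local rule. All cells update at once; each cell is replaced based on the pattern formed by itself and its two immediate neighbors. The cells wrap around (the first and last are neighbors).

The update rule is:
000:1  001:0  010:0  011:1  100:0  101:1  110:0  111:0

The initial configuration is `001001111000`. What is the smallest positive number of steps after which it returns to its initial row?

step 1: 100001000011
step 2: 001100011010
step 3: 101001010100
step 4: 010000101000
step 5: 000110010011
step 6: 010100000010
step 7: 001001111000

7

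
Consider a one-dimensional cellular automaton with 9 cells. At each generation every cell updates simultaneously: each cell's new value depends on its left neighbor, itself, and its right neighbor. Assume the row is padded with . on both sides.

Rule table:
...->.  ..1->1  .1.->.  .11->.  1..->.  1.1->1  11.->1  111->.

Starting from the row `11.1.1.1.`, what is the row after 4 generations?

.11.1.1..
1.11.1...
.1.11....
1.1.1....

1.1.1....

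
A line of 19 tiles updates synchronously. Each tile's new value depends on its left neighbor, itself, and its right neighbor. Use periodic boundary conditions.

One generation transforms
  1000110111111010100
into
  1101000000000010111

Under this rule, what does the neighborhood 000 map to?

0

At position 2 the neighborhood is 000; the next row has 0 there.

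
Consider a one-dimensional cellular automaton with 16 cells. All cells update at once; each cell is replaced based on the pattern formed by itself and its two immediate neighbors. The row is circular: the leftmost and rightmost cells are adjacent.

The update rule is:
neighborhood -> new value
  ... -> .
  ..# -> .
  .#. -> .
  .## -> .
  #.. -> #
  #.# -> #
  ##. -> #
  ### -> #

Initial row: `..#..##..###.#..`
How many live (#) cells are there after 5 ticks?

7

...#..##..###.#.
....#..##..###.#
#....#..##..###.
.#....#..##..###
#.#....#..##..##
count of #: 7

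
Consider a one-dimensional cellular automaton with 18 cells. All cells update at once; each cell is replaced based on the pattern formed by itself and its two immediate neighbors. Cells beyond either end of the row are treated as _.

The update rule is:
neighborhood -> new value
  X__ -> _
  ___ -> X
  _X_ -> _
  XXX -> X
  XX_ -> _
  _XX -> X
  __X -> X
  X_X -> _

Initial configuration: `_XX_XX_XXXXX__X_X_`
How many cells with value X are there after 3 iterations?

9

XX__X__XXXX__X____
X__X__XXXX__X__XXX
__X__XXXX__X__XXX_
count of X: 9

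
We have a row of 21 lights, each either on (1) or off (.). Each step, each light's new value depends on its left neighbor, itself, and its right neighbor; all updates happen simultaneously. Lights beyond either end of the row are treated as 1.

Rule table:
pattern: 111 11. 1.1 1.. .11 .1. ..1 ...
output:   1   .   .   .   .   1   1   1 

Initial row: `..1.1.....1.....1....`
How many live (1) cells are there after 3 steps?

12

.11.1.11111.11111.111
....1..111...111...11
.1111.1.1..11.1..11.1
count of 1: 12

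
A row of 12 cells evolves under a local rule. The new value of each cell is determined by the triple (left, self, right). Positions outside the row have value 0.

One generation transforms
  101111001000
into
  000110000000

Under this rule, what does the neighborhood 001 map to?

At position 7 the neighborhood is 001; the next row has 0 there.

0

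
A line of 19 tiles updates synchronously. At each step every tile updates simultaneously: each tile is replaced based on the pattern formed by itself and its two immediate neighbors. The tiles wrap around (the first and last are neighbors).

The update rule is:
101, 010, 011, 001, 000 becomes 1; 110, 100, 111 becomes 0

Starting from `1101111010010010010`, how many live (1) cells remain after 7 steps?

1011000110110110111
0110011101101101100
1100110011011011001
0001100110110110011
0111001101101100110
1100011011011001100
1001110110110011001
count of 1: 11

11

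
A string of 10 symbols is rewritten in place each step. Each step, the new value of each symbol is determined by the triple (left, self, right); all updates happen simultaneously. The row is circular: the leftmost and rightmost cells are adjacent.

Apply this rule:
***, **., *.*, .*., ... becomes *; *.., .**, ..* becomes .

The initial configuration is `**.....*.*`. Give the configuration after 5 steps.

step 1: **.***.**.
step 2: .**.***.**
step 3: *.**.***.*
step 4: **.**.***.
step 5: .**.**.***

.**.**.***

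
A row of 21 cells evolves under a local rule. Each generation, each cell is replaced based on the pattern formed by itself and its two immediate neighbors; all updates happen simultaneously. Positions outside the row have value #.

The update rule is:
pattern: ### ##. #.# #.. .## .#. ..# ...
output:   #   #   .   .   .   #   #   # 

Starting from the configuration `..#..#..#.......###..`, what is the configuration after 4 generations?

.##.##.##.######.##.#
..#..#..#..#####..#..
.##.##.##.#.####.##.#
..#..#..#.#..###..#..

..#..#..#.#..###..#..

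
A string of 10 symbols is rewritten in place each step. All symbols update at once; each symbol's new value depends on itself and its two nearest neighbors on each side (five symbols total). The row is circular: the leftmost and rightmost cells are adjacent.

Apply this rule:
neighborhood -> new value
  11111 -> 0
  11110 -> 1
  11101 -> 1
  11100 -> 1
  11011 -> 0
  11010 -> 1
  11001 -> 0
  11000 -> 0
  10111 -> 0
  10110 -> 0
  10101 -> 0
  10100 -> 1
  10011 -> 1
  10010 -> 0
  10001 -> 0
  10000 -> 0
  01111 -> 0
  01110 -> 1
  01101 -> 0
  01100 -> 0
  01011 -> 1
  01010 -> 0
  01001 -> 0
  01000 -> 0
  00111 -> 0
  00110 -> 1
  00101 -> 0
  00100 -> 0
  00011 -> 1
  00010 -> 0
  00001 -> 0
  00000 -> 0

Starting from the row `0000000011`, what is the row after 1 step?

0000000110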